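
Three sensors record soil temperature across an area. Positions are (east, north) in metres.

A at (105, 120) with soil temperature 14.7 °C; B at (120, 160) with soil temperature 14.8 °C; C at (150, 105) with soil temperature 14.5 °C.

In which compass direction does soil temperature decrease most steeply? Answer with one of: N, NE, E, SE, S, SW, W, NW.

With T = a·x + b·y + c and A as origin, the differences give:
  15·a + 40·b = +0.1
  45·a + (-15)·b = -0.2
Eliminate b (×(-15) and ×40, subtract): -2025·a = 6.50 → a = ∂T/∂x = -0.003210
Back-substitute: b = ∂T/∂y = +0.003704.
Steepest decrease is along −∇f = (+0.003210 E, -0.003704 N) → southeast.

SE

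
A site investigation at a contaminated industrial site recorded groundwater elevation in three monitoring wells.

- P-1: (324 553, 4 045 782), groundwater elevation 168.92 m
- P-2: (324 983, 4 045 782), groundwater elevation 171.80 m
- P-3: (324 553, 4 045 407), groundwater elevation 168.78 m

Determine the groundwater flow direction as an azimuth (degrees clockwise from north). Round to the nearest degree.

267°

∂h/∂x = (171.80 − 168.92) / (324983 − 324553) = +0.006698
∂h/∂y = (168.78 − 168.92) / (4045407 − 4045782) = +0.0003733
Flow direction (−∇h) has components (-0.006698 E, -0.0003733 N).
Azimuth = atan2(E, N) = atan2(-0.006698, -0.0003733) = 266.8° ≈ 267°.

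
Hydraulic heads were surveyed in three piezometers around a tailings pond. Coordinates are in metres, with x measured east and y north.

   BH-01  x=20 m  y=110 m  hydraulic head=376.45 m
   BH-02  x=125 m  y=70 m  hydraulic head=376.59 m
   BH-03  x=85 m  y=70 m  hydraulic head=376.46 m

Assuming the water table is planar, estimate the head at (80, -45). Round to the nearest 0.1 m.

With h = a·x + b·y + c and BH-01 as origin, the differences give:
  105·a + (-40)·b = +0.14
  65·a + (-40)·b = +0.01
Eliminate b (×(-40) and ×(-40), subtract): -1600·a = -5.200 → a = ∂h/∂x = +0.003250
Back-substitute: b = ∂h/∂y = +0.005031.
h(80, -45) = 376.45 + (+0.003250)·(60) + (+0.005031)·(-155) = 376.45 +0.195 -0.780 = 375.865 m.

375.9 m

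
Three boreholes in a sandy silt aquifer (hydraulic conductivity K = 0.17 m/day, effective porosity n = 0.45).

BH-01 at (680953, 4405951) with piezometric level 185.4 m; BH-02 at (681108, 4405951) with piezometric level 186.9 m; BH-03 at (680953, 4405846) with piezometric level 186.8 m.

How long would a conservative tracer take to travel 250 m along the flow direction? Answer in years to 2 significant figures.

110 years

∂h/∂x = (186.9 − 185.4) / (681108 − 680953) = +0.009677
∂h/∂y = (186.8 − 185.4) / (4405846 − 4405951) = -0.01333
|∇h| = √(0.009677² + -0.01333²) = 0.01647
Seepage velocity v = K·i/n = 0.17 × 0.01647 / 0.45 = 0.006222 m/day.
t = 250 / 0.006222 = 4.018e+04 days = 110 years.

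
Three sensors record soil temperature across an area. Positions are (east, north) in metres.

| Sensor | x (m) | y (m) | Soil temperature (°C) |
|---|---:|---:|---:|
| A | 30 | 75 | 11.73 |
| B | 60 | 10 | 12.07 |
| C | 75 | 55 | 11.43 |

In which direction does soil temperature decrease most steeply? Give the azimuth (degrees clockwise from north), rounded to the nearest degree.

Three-point gradient (reference A): Δ to B = (30, -65, +0.34), Δ to C = (45, -20, -0.30).
∂T/∂x = -0.01131, ∂T/∂y = -0.01045 (det = 2325).
Steepest decrease is along −∇f: components (+0.01131 E, +0.01045 N).
Azimuth = atan2(+0.01131, +0.01045) = 47.3° ≈ 047°.

047°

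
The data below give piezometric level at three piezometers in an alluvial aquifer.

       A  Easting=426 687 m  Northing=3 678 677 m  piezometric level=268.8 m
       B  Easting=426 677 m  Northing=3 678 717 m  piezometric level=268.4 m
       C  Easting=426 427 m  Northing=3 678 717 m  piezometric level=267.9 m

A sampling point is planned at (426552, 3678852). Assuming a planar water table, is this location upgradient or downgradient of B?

downgradient

Taking A as reference: B−A = (-10, 40, -0.4); C−A = (-260, 40, -0.9).
Solve a·Δx + b·Δy = Δh: det = (-10)·40 − (-260)·40 = 10000.
∂h/∂x = [(-0.4)·40 − (-0.9)·40] / 10000 = +0.002000
∂h/∂y = [(-10)·(-0.9) − (-260)·(-0.4)] / 10000 = -0.009500
Head at (426552, 3678852) = 268.8 + (+0.002000)·(-135) + (-0.009500)·(175) = 266.87 m.
That is lower than the 268.4 m at B, so the point is downgradient.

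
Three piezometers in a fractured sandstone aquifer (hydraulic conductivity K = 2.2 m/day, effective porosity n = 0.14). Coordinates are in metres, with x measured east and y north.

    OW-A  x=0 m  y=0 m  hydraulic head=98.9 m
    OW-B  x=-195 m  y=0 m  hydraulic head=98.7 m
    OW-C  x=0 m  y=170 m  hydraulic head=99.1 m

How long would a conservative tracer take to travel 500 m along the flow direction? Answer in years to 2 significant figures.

∂h/∂x = (98.7 − 98.9) / (-195 − 0) = +0.001026
∂h/∂y = (99.1 − 98.9) / (170 − 0) = +0.001176
|∇h| = √(0.001026² + 0.001176²) = 0.001561
Seepage velocity v = K·i/n = 2.2 × 0.001561 / 0.14 = 0.02453 m/day.
t = 500 / 0.02453 = 2.038e+04 days = 55.8 years.

56 years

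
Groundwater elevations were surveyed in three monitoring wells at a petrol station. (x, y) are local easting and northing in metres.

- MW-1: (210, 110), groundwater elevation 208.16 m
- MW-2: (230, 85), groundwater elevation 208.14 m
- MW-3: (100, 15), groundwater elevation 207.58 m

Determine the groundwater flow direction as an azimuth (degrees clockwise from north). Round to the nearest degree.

Differences from MW-1: to MW-2 (Δx, Δy, Δh) = (20, -25, -0.02); to MW-3 = (-110, -95, -0.58).
Determinant of the coordinate differences = 20·(-95) − (-110)·(-25) = -4650.
∂h/∂x = [(-0.02)·(-95) − (-0.58)·(-25)] / -4650 = +0.002710
∂h/∂y = [20·(-0.58) − (-110)·(-0.02)] / -4650 = +0.002968
Flow direction (−∇h) has components (-0.002710 E, -0.002968 N).
Azimuth = atan2(E, N) = atan2(-0.002710, -0.002968) = 222.4° ≈ 222°.

222°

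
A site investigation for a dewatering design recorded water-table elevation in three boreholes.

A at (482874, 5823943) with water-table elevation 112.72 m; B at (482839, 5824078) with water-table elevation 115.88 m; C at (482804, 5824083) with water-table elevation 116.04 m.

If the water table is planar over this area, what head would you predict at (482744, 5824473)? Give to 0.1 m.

Differences from A: to B (Δx, Δy, Δh) = (-35, 135, +3.16); to C = (-70, 140, +3.32).
Determinant of the coordinate differences = (-35)·140 − (-70)·135 = 4550.
∂h/∂x = [(+3.16)·140 − (+3.32)·135] / 4550 = -0.001275
∂h/∂y = [(-35)·(+3.32) − (-70)·(+3.16)] / 4550 = +0.02308
h(482744, 5824473) = 112.72 + (-0.001275)·(-130) + (+0.02308)·(530) = 112.72 +0.166 +12.231 = 125.116 m.

125.1 m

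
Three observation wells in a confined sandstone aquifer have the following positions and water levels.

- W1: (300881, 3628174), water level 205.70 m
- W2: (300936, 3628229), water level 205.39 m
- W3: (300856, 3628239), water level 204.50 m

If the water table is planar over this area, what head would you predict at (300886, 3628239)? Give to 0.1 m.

Three-point gradient (reference W1): Δ to W2 = (55, 55, -0.31), Δ to W3 = (-25, 65, -1.20).
∂h/∂x = +0.009263, ∂h/∂y = -0.01490 (det = 4950).
h(300886, 3628239) = 205.70 + (+0.009263)·(5) + (-0.01490)·(65) = 205.70 +0.046 -0.968 = 204.778 m.

204.8 m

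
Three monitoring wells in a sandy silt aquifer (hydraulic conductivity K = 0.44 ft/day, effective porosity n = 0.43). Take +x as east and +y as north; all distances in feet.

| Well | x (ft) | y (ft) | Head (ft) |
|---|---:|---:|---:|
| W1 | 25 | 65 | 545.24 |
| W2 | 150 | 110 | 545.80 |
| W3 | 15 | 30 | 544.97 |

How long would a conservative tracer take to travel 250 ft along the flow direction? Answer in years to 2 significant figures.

90 years

Taking W1 as reference: W2−W1 = (125, 45, +0.56); W3−W1 = (-10, -35, -0.27).
Determinant of the coordinate differences = 125·(-35) − (-10)·45 = -3925.
∂h/∂x = [(+0.56)·(-35) − (-0.27)·45] / -3925 = +0.001898
∂h/∂y = [125·(-0.27) − (-10)·(+0.56)] / -3925 = +0.007172
|∇h| = √(0.001898² + 0.007172²) = 0.007419
Seepage velocity v = K·i/n = 0.44 × 0.007419 / 0.43 = 0.007592 ft/day.
t = 250 / 0.007592 = 3.293e+04 days = 90.2 years.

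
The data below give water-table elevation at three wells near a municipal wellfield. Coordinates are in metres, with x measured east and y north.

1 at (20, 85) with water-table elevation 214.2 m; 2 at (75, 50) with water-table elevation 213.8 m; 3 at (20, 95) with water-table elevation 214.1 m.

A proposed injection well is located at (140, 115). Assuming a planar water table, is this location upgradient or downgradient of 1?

With h = a·x + b·y + c and 1 as origin, the differences give:
  55·a + (-35)·b = -0.4
  0·a + 10·b = -0.1
Eliminate b (×10 and ×(-35), subtract): 550·a = -7.50 → a = ∂h/∂x = -0.01364
Back-substitute: b = ∂h/∂y = -0.010000.
Head at (140, 115) = 214.2 + (-0.01364)·(120) + (-0.010000)·(30) = 212.26 m.
That is lower than the 214.2 m at 1, so the point is downgradient.

downgradient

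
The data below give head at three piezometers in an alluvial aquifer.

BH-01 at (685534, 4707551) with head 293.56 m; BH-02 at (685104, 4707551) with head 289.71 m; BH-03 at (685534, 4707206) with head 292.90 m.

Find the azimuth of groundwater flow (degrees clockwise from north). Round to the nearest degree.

∂h/∂x = (289.71 − 293.56) / (685104 − 685534) = +0.008953
∂h/∂y = (292.90 − 293.56) / (4707206 − 4707551) = +0.001913
Flow direction (−∇h) has components (-0.008953 E, -0.001913 N).
Azimuth = atan2(E, N) = atan2(-0.008953, -0.001913) = 257.9° ≈ 258°.

258°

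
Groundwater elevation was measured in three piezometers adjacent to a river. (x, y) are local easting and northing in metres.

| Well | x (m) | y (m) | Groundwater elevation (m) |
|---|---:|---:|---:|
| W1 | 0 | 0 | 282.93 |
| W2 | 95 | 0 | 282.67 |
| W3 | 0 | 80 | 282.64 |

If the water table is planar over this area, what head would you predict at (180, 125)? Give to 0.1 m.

282.0 m

∂h/∂x = (282.67 − 282.93) / (95 − 0) = -0.002737
∂h/∂y = (282.64 − 282.93) / (80 − 0) = -0.003625
h(180, 125) = 282.93 + (-0.002737)·(180) + (-0.003625)·(125) = 282.93 -0.493 -0.453 = 281.984 m.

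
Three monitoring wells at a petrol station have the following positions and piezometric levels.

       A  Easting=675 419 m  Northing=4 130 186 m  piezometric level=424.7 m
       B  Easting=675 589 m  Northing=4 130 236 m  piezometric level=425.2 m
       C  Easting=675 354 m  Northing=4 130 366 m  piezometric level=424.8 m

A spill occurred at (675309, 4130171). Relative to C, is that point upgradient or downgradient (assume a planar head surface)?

Three-point gradient (reference A): Δ to B = (170, 50, +0.5), Δ to C = (-65, 180, +0.1).
∂h/∂x = +0.002511, ∂h/∂y = +0.001462 (det = 33850).
Head at (675309, 4130171) = 424.7 + (+0.002511)·(-110) + (+0.001462)·(-15) = 424.40 m.
That is lower than the 424.8 m at C, so the point is downgradient.

downgradient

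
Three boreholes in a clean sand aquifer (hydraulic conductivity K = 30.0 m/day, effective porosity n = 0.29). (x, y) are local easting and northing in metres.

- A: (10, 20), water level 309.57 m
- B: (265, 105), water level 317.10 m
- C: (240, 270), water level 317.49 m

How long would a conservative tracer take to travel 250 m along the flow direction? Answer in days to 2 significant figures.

Differences from A: to B (Δx, Δy, Δh) = (255, 85, +7.53); to C = (230, 250, +7.92).
Solve a·Δx + b·Δy = Δh: det = 255·250 − 230·85 = 44200.
∂h/∂x = [(+7.53)·250 − (+7.92)·85] / 44200 = +0.02736
∂h/∂y = [255·(+7.92) − 230·(+7.53)] / 44200 = +0.006509
|∇h| = √(0.02736² + 0.006509²) = 0.02812
Seepage velocity v = K·i/n = 30.0 × 0.02812 / 0.29 = 2.909 m/day.
t = 250 / 2.909 = 85.94 days.

86 days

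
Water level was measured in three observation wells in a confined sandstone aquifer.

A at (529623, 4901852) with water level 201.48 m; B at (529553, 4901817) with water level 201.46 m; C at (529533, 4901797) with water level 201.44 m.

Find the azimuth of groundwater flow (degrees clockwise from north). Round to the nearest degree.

163°

With h = a·x + b·y + c and A as origin, the differences give:
  (-70)·a + (-35)·b = -0.02
  (-90)·a + (-55)·b = -0.04
Eliminate b (×(-55) and ×(-35), subtract): 700·a = -0.300 → a = ∂h/∂x = -0.0004286
Back-substitute: b = ∂h/∂y = +0.001429.
Flow direction (−∇h) has components (+0.0004286 E, -0.001429 N).
Azimuth = atan2(E, N) = atan2(+0.0004286, -0.001429) = 163.3° ≈ 163°.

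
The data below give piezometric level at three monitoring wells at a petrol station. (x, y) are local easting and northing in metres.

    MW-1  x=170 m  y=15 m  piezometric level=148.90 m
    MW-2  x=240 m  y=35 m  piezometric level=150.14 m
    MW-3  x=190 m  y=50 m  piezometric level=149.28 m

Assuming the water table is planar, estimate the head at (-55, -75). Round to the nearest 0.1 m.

With h = a·x + b·y + c and MW-1 as origin, the differences give:
  70·a + 20·b = +1.24
  20·a + 35·b = +0.38
Eliminate b (×35 and ×20, subtract): 2050·a = 35.800 → a = ∂h/∂x = +0.01746
Back-substitute: b = ∂h/∂y = +0.0008780.
h(-55, -75) = 148.90 + (+0.01746)·(-225) + (+0.0008780)·(-90) = 148.90 -3.929 -0.079 = 144.892 m.

144.9 m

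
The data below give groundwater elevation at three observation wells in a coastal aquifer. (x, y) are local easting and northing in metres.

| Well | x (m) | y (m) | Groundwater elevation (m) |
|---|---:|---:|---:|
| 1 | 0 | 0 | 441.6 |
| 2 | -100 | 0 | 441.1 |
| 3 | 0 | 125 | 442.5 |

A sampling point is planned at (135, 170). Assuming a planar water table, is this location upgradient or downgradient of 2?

∂h/∂x = (441.1 − 441.6) / (-100 − 0) = +0.005000
∂h/∂y = (442.5 − 441.6) / (125 − 0) = +0.007200
Head at (135, 170) = 441.6 + (+0.005000)·(135) + (+0.007200)·(170) = 443.50 m.
That is higher than the 441.1 m at 2, so the point is upgradient.

upgradient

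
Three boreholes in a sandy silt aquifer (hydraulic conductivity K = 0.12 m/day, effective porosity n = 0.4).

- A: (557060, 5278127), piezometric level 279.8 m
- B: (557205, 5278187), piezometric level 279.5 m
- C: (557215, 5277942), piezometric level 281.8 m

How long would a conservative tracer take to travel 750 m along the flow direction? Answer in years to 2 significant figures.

720 years

Differences from A: to B (Δx, Δy, Δh) = (145, 60, -0.3); to C = (155, -185, +2.0).
Solve a·Δx + b·Δy = Δh: det = 145·(-185) − 155·60 = -36125.
∂h/∂x = [(-0.3)·(-185) − (+2.0)·60] / -36125 = +0.001785
∂h/∂y = [145·(+2.0) − 155·(-0.3)] / -36125 = -0.009315
|∇h| = √(0.001785² + -0.009315²) = 0.009484
Seepage velocity v = K·i/n = 0.12 × 0.009484 / 0.4 = 0.002845 m/day.
t = 750 / 0.002845 = 2.636e+05 days = 722 years.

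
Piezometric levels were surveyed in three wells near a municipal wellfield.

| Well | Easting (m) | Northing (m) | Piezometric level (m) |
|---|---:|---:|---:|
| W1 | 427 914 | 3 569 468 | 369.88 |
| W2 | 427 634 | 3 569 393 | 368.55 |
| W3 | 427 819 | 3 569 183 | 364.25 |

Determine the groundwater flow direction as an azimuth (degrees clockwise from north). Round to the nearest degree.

Differences from W1: to W2 (Δx, Δy, Δh) = (-280, -75, -1.33); to W3 = (-95, -285, -5.63).
Solve a·Δx + b·Δy = Δh: det = (-280)·(-285) − (-95)·(-75) = 72675.
∂h/∂x = [(-1.33)·(-285) − (-5.63)·(-75)] / 72675 = -0.0005944
∂h/∂y = [(-280)·(-5.63) − (-95)·(-1.33)] / 72675 = +0.01995
Flow direction (−∇h) has components (+0.0005944 E, -0.01995 N).
Azimuth = atan2(E, N) = atan2(+0.0005944, -0.01995) = 178.3° ≈ 178°.

178°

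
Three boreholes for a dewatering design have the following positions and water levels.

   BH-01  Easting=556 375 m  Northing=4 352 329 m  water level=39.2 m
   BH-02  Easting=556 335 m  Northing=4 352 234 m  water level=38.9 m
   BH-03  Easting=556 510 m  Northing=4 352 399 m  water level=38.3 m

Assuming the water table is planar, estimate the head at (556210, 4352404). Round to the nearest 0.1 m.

41.5 m

Differences from BH-01: to BH-02 (Δx, Δy, Δh) = (-40, -95, -0.3); to BH-03 = (135, 70, -0.9).
Determinant of the coordinate differences = (-40)·70 − 135·(-95) = 10025.
∂h/∂x = [(-0.3)·70 − (-0.9)·(-95)] / 10025 = -0.01062
∂h/∂y = [(-40)·(-0.9) − 135·(-0.3)] / 10025 = +0.007631
h(556210, 4352404) = 39.2 + (-0.01062)·(-165) + (+0.007631)·(75) = 39.2 +1.753 +0.572 = 41.525 m.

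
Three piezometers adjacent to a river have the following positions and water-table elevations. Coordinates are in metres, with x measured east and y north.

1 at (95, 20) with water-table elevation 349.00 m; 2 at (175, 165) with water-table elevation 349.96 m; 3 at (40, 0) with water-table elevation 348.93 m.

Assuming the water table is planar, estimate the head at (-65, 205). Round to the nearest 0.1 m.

350.6 m

Three-point gradient (reference 1): Δ to 2 = (80, 145, +0.96), Δ to 3 = (-55, -20, -0.07).
∂h/∂x = -0.001420, ∂h/∂y = +0.007404 (det = 6375).
h(-65, 205) = 349.00 + (-0.001420)·(-160) + (+0.007404)·(185) = 349.00 +0.227 +1.370 = 350.597 m.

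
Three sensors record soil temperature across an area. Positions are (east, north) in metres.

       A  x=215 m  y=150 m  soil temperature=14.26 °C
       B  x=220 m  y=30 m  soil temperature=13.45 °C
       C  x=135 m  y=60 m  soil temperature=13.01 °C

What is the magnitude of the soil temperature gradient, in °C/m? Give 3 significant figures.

0.0104 °C/m

Taking A as reference: B−A = (5, -120, -0.81); C−A = (-80, -90, -1.25).
Solve a·Δx + b·Δy = ΔT: det = 5·(-90) − (-80)·(-120) = -10050.
∂T/∂x = [(-0.81)·(-90) − (-1.25)·(-120)] / -10050 = +0.007672
∂T/∂y = [5·(-1.25) − (-80)·(-0.81)] / -10050 = +0.007070
|∇f| = √(0.007672² + 0.007070²) = 0.01043 °C/m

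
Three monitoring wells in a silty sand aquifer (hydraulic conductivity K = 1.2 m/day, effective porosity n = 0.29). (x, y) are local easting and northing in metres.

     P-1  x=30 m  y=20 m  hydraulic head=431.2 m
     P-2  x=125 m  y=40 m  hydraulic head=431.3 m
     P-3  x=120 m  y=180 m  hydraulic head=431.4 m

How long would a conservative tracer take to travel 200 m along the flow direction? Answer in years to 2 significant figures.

With h = a·x + b·y + c and P-1 as origin, the differences give:
  95·a + 20·b = +0.1
  90·a + 160·b = +0.2
Eliminate b (×160 and ×20, subtract): 13400·a = 12.00 → a = ∂h/∂x = +0.0008955
Back-substitute: b = ∂h/∂y = +0.0007463.
|∇h| = √(0.0008955² + 0.0007463²) = 0.001166
Seepage velocity v = K·i/n = 1.2 × 0.001166 / 0.29 = 0.004825 m/day.
t = 200 / 0.004825 = 4.145e+04 days = 113 years.

110 years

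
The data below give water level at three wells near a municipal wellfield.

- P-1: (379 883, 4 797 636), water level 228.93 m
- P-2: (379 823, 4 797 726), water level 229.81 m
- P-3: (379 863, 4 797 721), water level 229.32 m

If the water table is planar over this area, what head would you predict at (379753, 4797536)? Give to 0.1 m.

230.3 m

With h = a·x + b·y + c and P-1 as origin, the differences give:
  (-60)·a + 90·b = +0.88
  (-20)·a + 85·b = +0.39
Eliminate b (×85 and ×90, subtract): -3300·a = 39.700 → a = ∂h/∂x = -0.01203
Back-substitute: b = ∂h/∂y = +0.001758.
h(379753, 4797536) = 228.93 + (-0.01203)·(-130) + (+0.001758)·(-100) = 228.93 +1.564 -0.176 = 230.318 m.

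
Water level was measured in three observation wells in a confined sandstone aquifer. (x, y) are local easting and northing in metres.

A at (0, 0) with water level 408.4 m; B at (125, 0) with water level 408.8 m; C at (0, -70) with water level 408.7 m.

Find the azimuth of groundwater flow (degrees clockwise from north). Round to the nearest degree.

∂h/∂x = (408.8 − 408.4) / (125 − 0) = +0.003200
∂h/∂y = (408.7 − 408.4) / (-70 − 0) = -0.004286
Flow direction (−∇h) has components (-0.003200 E, +0.004286 N).
Azimuth = atan2(E, N) = atan2(-0.003200, +0.004286) = 323.3° ≈ 323°.

323°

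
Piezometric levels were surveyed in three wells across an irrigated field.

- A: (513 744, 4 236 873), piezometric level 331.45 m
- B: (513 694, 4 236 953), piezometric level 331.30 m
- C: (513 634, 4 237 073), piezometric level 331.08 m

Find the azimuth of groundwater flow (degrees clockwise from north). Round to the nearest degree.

Differences from A: to B (Δx, Δy, Δh) = (-50, 80, -0.15); to C = (-110, 200, -0.37).
Solve a·Δx + b·Δy = Δh: det = (-50)·200 − (-110)·80 = -1200.
∂h/∂x = [(-0.15)·200 − (-0.37)·80] / -1200 = +0.0003333
∂h/∂y = [(-50)·(-0.37) − (-110)·(-0.15)] / -1200 = -0.001667
Flow direction (−∇h) has components (-0.0003333 E, +0.001667 N).
Azimuth = atan2(E, N) = atan2(-0.0003333, +0.001667) = 348.7° ≈ 349°.

349°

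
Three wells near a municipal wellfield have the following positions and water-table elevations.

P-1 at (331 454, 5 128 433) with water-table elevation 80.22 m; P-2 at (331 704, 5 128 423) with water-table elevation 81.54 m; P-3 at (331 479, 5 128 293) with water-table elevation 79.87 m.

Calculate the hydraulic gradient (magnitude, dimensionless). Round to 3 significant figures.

Taking P-1 as reference: P-2−P-1 = (250, -10, +1.32); P-3−P-1 = (25, -140, -0.35).
Solve a·Δx + b·Δy = Δh: det = 250·(-140) − 25·(-10) = -34750.
∂h/∂x = [(+1.32)·(-140) − (-0.35)·(-10)] / -34750 = +0.005419
∂h/∂y = [250·(-0.35) − 25·(+1.32)] / -34750 = +0.003468
|∇h| = √(0.005419² + 0.003468²) = 0.006434

0.00643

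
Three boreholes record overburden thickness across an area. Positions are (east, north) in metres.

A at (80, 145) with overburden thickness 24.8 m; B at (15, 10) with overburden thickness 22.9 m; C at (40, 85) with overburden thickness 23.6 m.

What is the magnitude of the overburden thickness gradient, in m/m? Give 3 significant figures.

0.0320 m/m

Three-point gradient (reference A): Δ to B = (-65, -135, -1.9), Δ to C = (-40, -60, -1.2).
∂d/∂x = +0.03200, ∂d/∂y = -0.001333 (det = -1500).
|∇f| = √(0.03200² + -0.001333²) = 0.03203 m/m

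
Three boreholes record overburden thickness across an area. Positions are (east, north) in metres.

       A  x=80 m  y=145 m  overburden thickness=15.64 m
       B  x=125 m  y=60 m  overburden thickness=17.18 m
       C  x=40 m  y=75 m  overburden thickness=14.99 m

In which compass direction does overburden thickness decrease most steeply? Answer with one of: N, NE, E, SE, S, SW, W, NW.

Taking A as reference: B−A = (45, -85, +1.54); C−A = (-40, -70, -0.65).
Determinant of the coordinate differences = 45·(-70) − (-40)·(-85) = -6550.
∂d/∂x = [(+1.54)·(-70) − (-0.65)·(-85)] / -6550 = +0.02489
∂d/∂y = [45·(-0.65) − (-40)·(+1.54)] / -6550 = -0.004939
Steepest decrease is along −∇f = (-0.02489 E, +0.004939 N) → west.

W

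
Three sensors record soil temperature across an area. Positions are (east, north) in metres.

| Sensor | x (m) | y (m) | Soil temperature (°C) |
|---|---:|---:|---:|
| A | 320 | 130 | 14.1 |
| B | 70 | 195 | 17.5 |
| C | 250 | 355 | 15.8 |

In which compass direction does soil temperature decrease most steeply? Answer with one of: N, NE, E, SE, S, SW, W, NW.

E

With T = a·x + b·y + c and A as origin, the differences give:
  (-250)·a + 65·b = +3.4
  (-70)·a + 225·b = +1.7
Eliminate b (×225 and ×65, subtract): -51700·a = 654.50 → a = ∂T/∂x = -0.01266
Back-substitute: b = ∂T/∂y = +0.003617.
Steepest decrease is along −∇f = (+0.01266 E, -0.003617 N) → east.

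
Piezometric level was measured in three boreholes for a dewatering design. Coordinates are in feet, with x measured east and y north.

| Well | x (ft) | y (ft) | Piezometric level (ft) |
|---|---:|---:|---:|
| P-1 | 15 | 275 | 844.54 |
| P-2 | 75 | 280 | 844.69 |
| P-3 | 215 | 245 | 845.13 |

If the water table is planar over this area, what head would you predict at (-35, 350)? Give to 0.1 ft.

With h = a·x + b·y + c and P-1 as origin, the differences give:
  60·a + 5·b = +0.15
  200·a + (-30)·b = +0.59
Eliminate b (×(-30) and ×5, subtract): -2800·a = -7.450 → a = ∂h/∂x = +0.002661
Back-substitute: b = ∂h/∂y = -0.001929.
h(-35, 350) = 844.54 + (+0.002661)·(-50) + (-0.001929)·(75) = 844.54 -0.133 -0.145 = 844.262 ft.

844.3 ft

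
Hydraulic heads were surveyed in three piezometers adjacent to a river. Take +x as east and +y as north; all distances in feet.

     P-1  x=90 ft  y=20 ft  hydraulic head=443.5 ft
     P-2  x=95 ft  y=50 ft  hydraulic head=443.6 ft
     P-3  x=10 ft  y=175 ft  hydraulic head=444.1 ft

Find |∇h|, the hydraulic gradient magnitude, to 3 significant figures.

0.00355

Three-point gradient (reference P-1): Δ to P-2 = (5, 30, +0.1), Δ to P-3 = (-80, 155, +0.6).
∂h/∂x = -0.0007874, ∂h/∂y = +0.003465 (det = 3175).
|∇h| = √(-0.0007874² + 0.003465²) = 0.003553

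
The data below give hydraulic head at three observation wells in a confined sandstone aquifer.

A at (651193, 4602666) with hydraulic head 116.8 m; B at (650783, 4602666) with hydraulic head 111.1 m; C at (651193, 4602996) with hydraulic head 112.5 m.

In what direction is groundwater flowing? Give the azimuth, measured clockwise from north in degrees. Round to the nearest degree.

313°

∂h/∂x = (111.1 − 116.8) / (650783 − 651193) = +0.01390
∂h/∂y = (112.5 − 116.8) / (4602996 − 4602666) = -0.01303
Flow direction (−∇h) has components (-0.01390 E, +0.01303 N).
Azimuth = atan2(E, N) = atan2(-0.01390, +0.01303) = 313.1° ≈ 313°.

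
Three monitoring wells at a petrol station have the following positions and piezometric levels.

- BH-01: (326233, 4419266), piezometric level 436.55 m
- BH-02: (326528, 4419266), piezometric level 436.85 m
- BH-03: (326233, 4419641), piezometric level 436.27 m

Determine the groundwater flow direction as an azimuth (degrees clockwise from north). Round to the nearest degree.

∂h/∂x = (436.85 − 436.55) / (326528 − 326233) = +0.001017
∂h/∂y = (436.27 − 436.55) / (4419641 − 4419266) = -0.0007467
Flow direction (−∇h) has components (-0.001017 E, +0.0007467 N).
Azimuth = atan2(E, N) = atan2(-0.001017, +0.0007467) = 306.3° ≈ 306°.

306°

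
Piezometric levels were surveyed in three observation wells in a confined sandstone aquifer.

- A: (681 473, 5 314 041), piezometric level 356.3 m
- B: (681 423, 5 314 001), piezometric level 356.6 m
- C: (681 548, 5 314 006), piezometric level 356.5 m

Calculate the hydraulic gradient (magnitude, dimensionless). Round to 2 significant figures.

0.0069

With h = a·x + b·y + c and A as origin, the differences give:
  (-50)·a + (-40)·b = +0.3
  75·a + (-35)·b = +0.2
Eliminate b (×(-35) and ×(-40), subtract): 4750·a = -2.50 → a = ∂h/∂x = -0.0005263
Back-substitute: b = ∂h/∂y = -0.006842.
|∇h| = √(-0.0005263² + -0.006842²) = 0.006862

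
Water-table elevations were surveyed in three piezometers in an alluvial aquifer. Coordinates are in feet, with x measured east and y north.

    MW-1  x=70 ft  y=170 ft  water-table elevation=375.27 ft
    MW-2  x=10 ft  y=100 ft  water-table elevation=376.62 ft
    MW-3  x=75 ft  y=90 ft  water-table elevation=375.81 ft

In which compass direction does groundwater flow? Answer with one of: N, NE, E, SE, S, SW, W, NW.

Differences from MW-1: to MW-2 (Δx, Δy, Δh) = (-60, -70, +1.35); to MW-3 = (5, -80, +0.54).
Solve a·Δx + b·Δy = Δh: det = (-60)·(-80) − 5·(-70) = 5150.
∂h/∂x = [(+1.35)·(-80) − (+0.54)·(-70)] / 5150 = -0.01363
∂h/∂y = [(-60)·(+0.54) − 5·(+1.35)] / 5150 = -0.007602
Flow = −∇h = (+0.01363 east, +0.007602 north), which points northeast.

NE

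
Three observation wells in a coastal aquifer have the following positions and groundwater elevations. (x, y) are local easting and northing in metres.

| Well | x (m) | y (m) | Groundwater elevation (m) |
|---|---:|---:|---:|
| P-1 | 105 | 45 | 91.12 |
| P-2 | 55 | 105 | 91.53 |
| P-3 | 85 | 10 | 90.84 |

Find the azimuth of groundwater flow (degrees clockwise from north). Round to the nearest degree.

186°

Three-point gradient (reference P-1): Δ to P-2 = (-50, 60, +0.41), Δ to P-3 = (-20, -35, -0.28).
∂h/∂x = +0.0008305, ∂h/∂y = +0.007525 (det = 2950).
Flow direction (−∇h) has components (-0.0008305 E, -0.007525 N).
Azimuth = atan2(E, N) = atan2(-0.0008305, -0.007525) = 186.3° ≈ 186°.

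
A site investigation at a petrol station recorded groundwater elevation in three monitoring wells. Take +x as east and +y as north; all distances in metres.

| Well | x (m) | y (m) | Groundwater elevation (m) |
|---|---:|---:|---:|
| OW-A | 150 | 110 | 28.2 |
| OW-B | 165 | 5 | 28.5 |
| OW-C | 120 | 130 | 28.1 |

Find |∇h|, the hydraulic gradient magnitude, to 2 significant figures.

With h = a·x + b·y + c and OW-A as origin, the differences give:
  15·a + (-105)·b = +0.3
  (-30)·a + 20·b = -0.1
Eliminate b (×20 and ×(-105), subtract): -2850·a = -4.50 → a = ∂h/∂x = +0.001579
Back-substitute: b = ∂h/∂y = -0.002632.
|∇h| = √(0.001579² + -0.002632²) = 0.003069

0.0031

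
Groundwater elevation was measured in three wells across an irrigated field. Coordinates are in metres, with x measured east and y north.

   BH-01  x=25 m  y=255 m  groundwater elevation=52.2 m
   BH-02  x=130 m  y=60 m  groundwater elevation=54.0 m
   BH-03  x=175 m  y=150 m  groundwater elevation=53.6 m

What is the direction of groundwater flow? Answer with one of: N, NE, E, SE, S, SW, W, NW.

With h = a·x + b·y + c and BH-01 as origin, the differences give:
  105·a + (-195)·b = +1.8
  150·a + (-105)·b = +1.4
Eliminate b (×(-105) and ×(-195), subtract): 18225·a = 84.00 → a = ∂h/∂x = +0.004609
Back-substitute: b = ∂h/∂y = -0.006749.
Flow = −∇h = (-0.004609 east, +0.006749 north), which points northwest.

NW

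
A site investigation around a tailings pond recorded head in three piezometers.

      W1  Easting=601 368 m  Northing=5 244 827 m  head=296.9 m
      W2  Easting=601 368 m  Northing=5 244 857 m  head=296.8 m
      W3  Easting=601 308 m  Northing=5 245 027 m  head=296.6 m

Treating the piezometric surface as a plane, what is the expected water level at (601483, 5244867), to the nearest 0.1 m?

296.1 m

With h = a·x + b·y + c and W1 as origin, the differences give:
  0·a + 30·b = -0.1
  (-60)·a + 200·b = -0.3
Eliminate b (×200 and ×30, subtract): 1800·a = -11.00 → a = ∂h/∂x = -0.006111
Back-substitute: b = ∂h/∂y = -0.003333.
h(601483, 5244867) = 296.9 + (-0.006111)·(115) + (-0.003333)·(40) = 296.9 -0.703 -0.133 = 296.064 m.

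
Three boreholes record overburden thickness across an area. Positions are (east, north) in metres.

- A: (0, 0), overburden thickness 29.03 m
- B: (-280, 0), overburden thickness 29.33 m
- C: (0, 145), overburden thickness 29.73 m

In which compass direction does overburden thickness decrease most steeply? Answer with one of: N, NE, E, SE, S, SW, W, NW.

∂d/∂x = (29.33 − 29.03) / (-280 − 0) = -0.001071
∂d/∂y = (29.73 − 29.03) / (145 − 0) = +0.004828
Steepest decrease is along −∇f = (+0.001071 E, -0.004828 N) → south.

S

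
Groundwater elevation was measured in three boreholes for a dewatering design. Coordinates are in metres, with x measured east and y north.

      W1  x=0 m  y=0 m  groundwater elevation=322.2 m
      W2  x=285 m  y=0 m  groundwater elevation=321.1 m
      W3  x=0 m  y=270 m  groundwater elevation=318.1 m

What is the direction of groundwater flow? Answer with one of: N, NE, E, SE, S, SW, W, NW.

N

∂h/∂x = (321.1 − 322.2) / (285 − 0) = -0.003860
∂h/∂y = (318.1 − 322.2) / (270 − 0) = -0.01519
Flow = −∇h = (+0.003860 east, +0.01519 north), which points north.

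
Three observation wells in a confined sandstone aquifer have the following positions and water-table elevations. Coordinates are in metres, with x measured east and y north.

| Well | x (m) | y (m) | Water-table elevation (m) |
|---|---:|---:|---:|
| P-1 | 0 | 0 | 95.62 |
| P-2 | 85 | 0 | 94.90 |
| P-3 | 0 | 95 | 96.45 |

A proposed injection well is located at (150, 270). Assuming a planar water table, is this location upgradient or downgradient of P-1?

upgradient

∂h/∂x = (94.90 − 95.62) / (85 − 0) = -0.008471
∂h/∂y = (96.45 − 95.62) / (95 − 0) = +0.008737
Head at (150, 270) = 95.62 + (-0.008471)·(150) + (+0.008737)·(270) = 96.71 m.
That is higher than the 95.62 m at P-1, so the point is upgradient.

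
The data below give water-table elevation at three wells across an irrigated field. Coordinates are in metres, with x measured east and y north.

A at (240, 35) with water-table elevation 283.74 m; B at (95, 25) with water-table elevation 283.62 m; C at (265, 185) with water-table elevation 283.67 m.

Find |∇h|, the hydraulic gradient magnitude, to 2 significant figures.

With h = a·x + b·y + c and A as origin, the differences give:
  (-145)·a + (-10)·b = -0.12
  25·a + 150·b = -0.07
Eliminate b (×150 and ×(-10), subtract): -21500·a = -18.700 → a = ∂h/∂x = +0.0008698
Back-substitute: b = ∂h/∂y = -0.0006116.
|∇h| = √(0.0008698² + -0.0006116²) = 0.001063

0.0011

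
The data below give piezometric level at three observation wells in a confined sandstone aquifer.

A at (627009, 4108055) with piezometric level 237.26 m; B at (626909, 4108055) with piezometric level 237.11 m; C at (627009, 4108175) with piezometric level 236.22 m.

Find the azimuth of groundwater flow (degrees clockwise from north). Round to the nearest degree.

∂h/∂x = (237.11 − 237.26) / (626909 − 627009) = +0.001500
∂h/∂y = (236.22 − 237.26) / (4108175 − 4108055) = -0.008667
Flow direction (−∇h) has components (-0.001500 E, +0.008667 N).
Azimuth = atan2(E, N) = atan2(-0.001500, +0.008667) = 350.2° ≈ 350°.

350°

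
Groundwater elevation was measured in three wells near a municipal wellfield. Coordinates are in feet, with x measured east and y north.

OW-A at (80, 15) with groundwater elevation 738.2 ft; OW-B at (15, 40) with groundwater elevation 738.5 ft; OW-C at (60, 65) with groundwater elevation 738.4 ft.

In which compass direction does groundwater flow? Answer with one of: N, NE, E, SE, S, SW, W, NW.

With h = a·x + b·y + c and OW-A as origin, the differences give:
  (-65)·a + 25·b = +0.3
  (-20)·a + 50·b = +0.2
Eliminate b (×50 and ×25, subtract): -2750·a = 10.00 → a = ∂h/∂x = -0.003636
Back-substitute: b = ∂h/∂y = +0.002545.
Flow = −∇h = (+0.003636 east, -0.002545 north), which points southeast.

SE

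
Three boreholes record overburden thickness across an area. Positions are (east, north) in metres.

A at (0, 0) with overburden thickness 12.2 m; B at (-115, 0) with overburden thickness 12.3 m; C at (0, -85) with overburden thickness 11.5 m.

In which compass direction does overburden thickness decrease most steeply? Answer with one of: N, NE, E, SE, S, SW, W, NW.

S

∂d/∂x = (12.3 − 12.2) / (-115 − 0) = -0.0008696
∂d/∂y = (11.5 − 12.2) / (-85 − 0) = +0.008235
Steepest decrease is along −∇f = (+0.0008696 E, -0.008235 N) → south.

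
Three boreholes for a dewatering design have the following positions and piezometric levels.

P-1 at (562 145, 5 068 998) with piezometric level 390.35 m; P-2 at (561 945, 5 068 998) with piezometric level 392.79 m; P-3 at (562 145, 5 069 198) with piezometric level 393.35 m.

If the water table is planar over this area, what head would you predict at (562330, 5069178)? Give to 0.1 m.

∂h/∂x = (392.79 − 390.35) / (561945 − 562145) = -0.01220
∂h/∂y = (393.35 − 390.35) / (5069198 − 5068998) = +0.01500
h(562330, 5069178) = 390.35 + (-0.01220)·(185) + (+0.01500)·(180) = 390.35 -2.257 +2.700 = 390.793 m.

390.8 m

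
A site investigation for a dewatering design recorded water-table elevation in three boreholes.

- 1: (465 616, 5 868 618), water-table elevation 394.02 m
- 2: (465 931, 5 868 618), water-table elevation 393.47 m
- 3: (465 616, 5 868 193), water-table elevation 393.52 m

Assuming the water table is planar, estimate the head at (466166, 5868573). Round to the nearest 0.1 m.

∂h/∂x = (393.47 − 394.02) / (465931 − 465616) = -0.001746
∂h/∂y = (393.52 − 394.02) / (5868193 − 5868618) = +0.001176
h(466166, 5868573) = 394.02 + (-0.001746)·(550) + (+0.001176)·(-45) = 394.02 -0.960 -0.053 = 393.007 m.

393.0 m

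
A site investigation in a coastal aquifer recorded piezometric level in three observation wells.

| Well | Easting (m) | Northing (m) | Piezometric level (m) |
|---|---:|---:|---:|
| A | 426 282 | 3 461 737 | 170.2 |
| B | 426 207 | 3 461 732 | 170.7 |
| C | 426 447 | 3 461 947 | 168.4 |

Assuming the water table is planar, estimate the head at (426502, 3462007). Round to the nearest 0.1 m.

167.8 m

Taking A as reference: B−A = (-75, -5, +0.5); C−A = (165, 210, -1.8).
Determinant of the coordinate differences = (-75)·210 − 165·(-5) = -14925.
∂h/∂x = [(+0.5)·210 − (-1.8)·(-5)] / -14925 = -0.006432
∂h/∂y = [(-75)·(-1.8) − 165·(+0.5)] / -14925 = -0.003518
h(426502, 3462007) = 170.2 + (-0.006432)·(220) + (-0.003518)·(270) = 170.2 -1.415 -0.950 = 167.835 m.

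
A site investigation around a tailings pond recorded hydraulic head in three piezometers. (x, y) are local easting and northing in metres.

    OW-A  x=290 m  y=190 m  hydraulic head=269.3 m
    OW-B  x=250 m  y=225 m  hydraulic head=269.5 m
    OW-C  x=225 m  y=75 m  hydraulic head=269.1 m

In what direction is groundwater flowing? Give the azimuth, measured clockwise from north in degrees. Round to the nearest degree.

With h = a·x + b·y + c and OW-A as origin, the differences give:
  (-40)·a + 35·b = +0.2
  (-65)·a + (-115)·b = -0.2
Eliminate b (×(-115) and ×35, subtract): 6875·a = -16.00 → a = ∂h/∂x = -0.002327
Back-substitute: b = ∂h/∂y = +0.003055.
Flow direction (−∇h) has components (+0.002327 E, -0.003055 N).
Azimuth = atan2(E, N) = atan2(+0.002327, -0.003055) = 142.7° ≈ 143°.

143°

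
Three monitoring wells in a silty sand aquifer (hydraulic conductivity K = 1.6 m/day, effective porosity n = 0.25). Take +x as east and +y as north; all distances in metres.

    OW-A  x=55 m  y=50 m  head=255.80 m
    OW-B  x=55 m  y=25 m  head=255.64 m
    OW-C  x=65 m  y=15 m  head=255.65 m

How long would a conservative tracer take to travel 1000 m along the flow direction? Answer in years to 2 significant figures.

44 years

Taking OW-A as reference: OW-B−OW-A = (0, -25, -0.16); OW-C−OW-A = (10, -35, -0.15).
Determinant of the coordinate differences = 0·(-35) − 10·(-25) = 250.
∂h/∂x = [(-0.16)·(-35) − (-0.15)·(-25)] / 250 = +0.007400
∂h/∂y = [0·(-0.15) − 10·(-0.16)] / 250 = +0.006400
|∇h| = √(0.007400² + 0.006400²) = 0.009784
Seepage velocity v = K·i/n = 1.6 × 0.009784 / 0.25 = 0.06262 m/day.
t = 1000 / 0.06262 = 1.597e+04 days = 43.7 years.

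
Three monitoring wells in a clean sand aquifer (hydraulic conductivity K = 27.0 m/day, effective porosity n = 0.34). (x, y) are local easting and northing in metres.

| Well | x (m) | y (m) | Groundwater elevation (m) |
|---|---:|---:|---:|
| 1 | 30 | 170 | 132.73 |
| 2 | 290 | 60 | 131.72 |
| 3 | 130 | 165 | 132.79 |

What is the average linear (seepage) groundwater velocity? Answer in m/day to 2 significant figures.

Taking 1 as reference: 2−1 = (260, -110, -1.01); 3−1 = (100, -5, +0.06).
Determinant of the coordinate differences = 260·(-5) − 100·(-110) = 9700.
∂h/∂x = [(-1.01)·(-5) − (+0.06)·(-110)] / 9700 = +0.001201
∂h/∂y = [260·(+0.06) − 100·(-1.01)] / 9700 = +0.01202
|∇h| = √(0.001201² + 0.01202²) = 0.01208
Seepage velocity v = K·i/n = 27.0 × 0.01208 / 0.34 = 0.9593 m/day.

0.96 m/day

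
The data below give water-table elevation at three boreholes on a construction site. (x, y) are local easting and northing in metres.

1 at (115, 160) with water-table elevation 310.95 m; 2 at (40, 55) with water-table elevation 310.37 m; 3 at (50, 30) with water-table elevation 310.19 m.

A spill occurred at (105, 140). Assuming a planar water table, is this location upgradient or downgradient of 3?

upgradient

Differences from 1: to 2 (Δx, Δy, Δh) = (-75, -105, -0.58); to 3 = (-65, -130, -0.76).
Determinant of the coordinate differences = (-75)·(-130) − (-65)·(-105) = 2925.
∂h/∂x = [(-0.58)·(-130) − (-0.76)·(-105)] / 2925 = -0.001504
∂h/∂y = [(-75)·(-0.76) − (-65)·(-0.58)] / 2925 = +0.006598
Head at (105, 140) = 310.95 + (-0.001504)·(-10) + (+0.006598)·(-20) = 310.83 m.
That is higher than the 310.19 m at 3, so the point is upgradient.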